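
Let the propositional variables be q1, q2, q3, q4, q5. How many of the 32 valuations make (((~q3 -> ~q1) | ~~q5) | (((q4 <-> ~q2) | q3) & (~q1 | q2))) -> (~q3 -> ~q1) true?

Initial set: {T ((((~q3 -> ~q1) | ~~q5) | (((q4 <-> ~q2) | q3) & (~q1 | q2))) -> (~q3 -> ~q1))}.
T ((((~q3 -> ~q1) | ~~q5) | (((q4 <-> ~q2) | q3) & (~q1 | q2))) -> (~q3 -> ~q1)): β-rule — branch into F (((~q3 -> ~q1) | ~~q5) | (((q4 <-> ~q2) | q3) & (~q1 | q2)))  //  T (~q3 -> ~q1).
  branch 1 (add F (((~q3 -> ~q1) | ~~q5) | (((q4 <-> ~q2) | q3) & (~q1 | q2)))):
    F (((~q3 -> ~q1) | ~~q5) | (((q4 <-> ~q2) | q3) & (~q1 | q2))): α-rule — add F ((~q3 -> ~q1) | ~~q5), F (((q4 <-> ~q2) | q3) & (~q1 | q2)).
    F ((~q3 -> ~q1) | ~~q5): α-rule — add F (~q3 -> ~q1), F ~~q5.
    F (~q3 -> ~q1): α-rule — add T ~q3, F ~q1.
    F ~~q5: drop double negation, giving F q5.
    F (((q4 <-> ~q2) | q3) & (~q1 | q2)): β-rule — branch into F ((q4 <-> ~q2) | q3)  //  F (~q1 | q2).
      branch 1.1 (add F ((q4 <-> ~q2) | q3)):
        F ((q4 <-> ~q2) | q3): α-rule — add F (q4 <-> ~q2), F q3.
        F (q4 <-> ~q2): β-rule — branch into T q4, F ~q2  //  F q4, T ~q2.
          branch 1.1.1 (add T q4, F ~q2):
            ○ open, literals {q1=true, q2=true, q3=false, q4=true, q5=false}.
          branch 1.1.2 (add F q4, T ~q2):
            ○ open, literals {q1=true, q2=false, q3=false, q4=false, q5=false}.
      branch 1.2 (add F (~q1 | q2)):
        F (~q1 | q2): α-rule — add F ~q1, F q2.
        ○ open, literals {q1=true, q2=false, q3=false, q5=false}.
  branch 2 (add T (~q3 -> ~q1)):
    T (~q3 -> ~q1): β-rule — branch into F ~q3  //  T ~q1.
      branch 2.1 (add F ~q3):
        ○ open, literals {q3=true}.
      branch 2.2 (add T ~q1):
        ○ open, literals {q1=false}.
0 branches closed, 5 open.
Each open branch fixes some atoms; the unmentioned ones are free. Counting distinct full assignments: branch {q1=true, q2=true, q3=false, q4=true, q5=false} (none free) contributes 1 new; branch {q1=true, q2=false, q3=false, q4=false, q5=false} (none free) contributes 1 new; branch {q1=true, q2=false, q3=false, q5=false} (q4) contributes 1 new; branch {q3=true} (q1, q2, q4, q5) contributes 16 new; branch {q1=false} (q2, q3, q4, q5) contributes 8 new. Total: 27.

27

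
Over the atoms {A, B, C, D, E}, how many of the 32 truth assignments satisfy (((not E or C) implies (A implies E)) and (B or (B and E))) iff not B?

4

Initial set: {((((not E or C) implies (A implies E)) and (B or (B and E))) iff not B)}.
((((not E or C) implies (A implies E)) and (B or (B and E))) iff not B): β-rule — branch into (((not E or C) implies (A implies E)) and (B or (B and E))), not B  //  not (((not E or C) implies (A implies E)) and (B or (B and E))), not not B.
  branch 1 (add (((not E or C) implies (A implies E)) and (B or (B and E))), not B):
    (((not E or C) implies (A implies E)) and (B or (B and E))): α-rule — add ((not E or C) implies (A implies E)), (B or (B and E)).
    ((not E or C) implies (A implies E)): β-rule — branch into not (not E or C)  //  (A implies E).
      branch 1.1 (add not (not E or C)):
        not (not E or C): α-rule — add not not E, not C.
        (B or (B and E)): β-rule — branch into B  //  (B and E).
          branch 1.1.1 (add B):
            × closes — contains both B and not B.
          branch 1.1.2 (add (B and E)):
            (B and E): α-rule — add B, E.
            × closes — contains both B and not B.
      branch 1.2 (add (A implies E)):
        (B or (B and E)): β-rule — branch into B  //  (B and E).
          branch 1.2.1 (add B):
            × closes — contains both B and not B.
          branch 1.2.2 (add (B and E)):
            (B and E): α-rule — add B, E.
            × closes — contains both B and not B.
  branch 2 (add not (((not E or C) implies (A implies E)) and (B or (B and E))), not not B):
    not (((not E or C) implies (A implies E)) and (B or (B and E))): β-rule — branch into not ((not E or C) implies (A implies E))  //  not (B or (B and E)).
      branch 2.1 (add not ((not E or C) implies (A implies E))):
        not ((not E or C) implies (A implies E)): α-rule — add (not E or C), not (A implies E).
        not (A implies E): α-rule — add A, not E.
        (not E or C): β-rule — branch into not E  //  C.
          branch 2.1.1 (add not E):
            ○ open, literals {A=T, B=T, E=F}.
          branch 2.1.2 (add C):
            ○ open, literals {A=T, B=T, C=T, E=F}.
      branch 2.2 (add not (B or (B and E))):
        not (B or (B and E)): α-rule — add not B, not (B and E).
        × closes — contains both B and not B.
5 branches closed, 2 open.
Each open branch fixes some atoms; the unmentioned ones are free. Counting distinct full assignments: branch {A=T, B=T, E=F} (C, D) contributes 4 new; branch {A=T, B=T, C=T, E=F} (D) contributes 0 new. Total: 4.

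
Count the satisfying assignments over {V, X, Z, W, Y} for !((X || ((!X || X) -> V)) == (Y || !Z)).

12

Initial set: {!((X || ((!X || X) -> V)) == (Y || !Z))}.
!((X || ((!X || X) -> V)) == (Y || !Z)): β-rule — branch into (X || ((!X || X) -> V)), !(Y || !Z)  //  !(X || ((!X || X) -> V)), (Y || !Z).
  branch 1 (add (X || ((!X || X) -> V)), !(Y || !Z)):
    !(Y || !Z): α-rule — add !Y, !!Z.
    (X || ((!X || X) -> V)): β-rule — branch into X  //  ((!X || X) -> V).
      branch 1.1 (add X):
        ○ open, literals {X=1, Y=0, Z=1}.
      branch 1.2 (add ((!X || X) -> V)):
        ((!X || X) -> V): β-rule — branch into !(!X || X)  //  V.
          branch 1.2.1 (add !(!X || X)):
            !(!X || X): α-rule — add !!X, !X.
            × closes — contains both X and !X.
          branch 1.2.2 (add V):
            ○ open, literals {V=1, Y=0, Z=1}.
  branch 2 (add !(X || ((!X || X) -> V)), (Y || !Z)):
    !(X || ((!X || X) -> V)): α-rule — add !X, !((!X || X) -> V).
    !((!X || X) -> V): α-rule — add (!X || X), !V.
    (Y || !Z): β-rule — branch into Y  //  !Z.
      branch 2.1 (add Y):
        (!X || X): β-rule — branch into !X  //  X.
          branch 2.1.1 (add !X):
            ○ open, literals {V=0, X=0, Y=1}.
          branch 2.1.2 (add X):
            × closes — contains both X and !X.
      branch 2.2 (add !Z):
        (!X || X): β-rule — branch into !X  //  X.
          branch 2.2.1 (add !X):
            ○ open, literals {V=0, X=0, Z=0}.
          branch 2.2.2 (add X):
            × closes — contains both X and !X.
3 branches closed, 4 open.
Each open branch fixes some atoms; the unmentioned ones are free. Counting distinct full assignments: branch {X=1, Y=0, Z=1} (V, W) contributes 4 new; branch {V=1, Y=0, Z=1} (X, W) contributes 2 new; branch {V=0, X=0, Y=1} (Z, W) contributes 4 new; branch {V=0, X=0, Z=0} (W, Y) contributes 2 new. Total: 12.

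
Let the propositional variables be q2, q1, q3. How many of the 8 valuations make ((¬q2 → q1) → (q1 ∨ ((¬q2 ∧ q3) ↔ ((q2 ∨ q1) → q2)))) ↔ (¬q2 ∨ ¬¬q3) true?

Initial set: {(((¬q2 → q1) → (q1 ∨ ((¬q2 ∧ q3) ↔ ((q2 ∨ q1) → q2)))) ↔ (¬q2 ∨ ¬¬q3))}.
(((¬q2 → q1) → (q1 ∨ ((¬q2 ∧ q3) ↔ ((q2 ∨ q1) → q2)))) ↔ (¬q2 ∨ ¬¬q3)): β-rule — branch into ((¬q2 → q1) → (q1 ∨ ((¬q2 ∧ q3) ↔ ((q2 ∨ q1) → q2)))), (¬q2 ∨ ¬¬q3)  //  ¬((¬q2 → q1) → (q1 ∨ ((¬q2 ∧ q3) ↔ ((q2 ∨ q1) → q2)))), ¬(¬q2 ∨ ¬¬q3).
  branch 1 (add ((¬q2 → q1) → (q1 ∨ ((¬q2 ∧ q3) ↔ ((q2 ∨ q1) → q2)))), (¬q2 ∨ ¬¬q3)):
    ((¬q2 → q1) → (q1 ∨ ((¬q2 ∧ q3) ↔ ((q2 ∨ q1) → q2)))): β-rule — branch into ¬(¬q2 → q1)  //  (q1 ∨ ((¬q2 ∧ q3) ↔ ((q2 ∨ q1) → q2))).
      branch 1.1 (add ¬(¬q2 → q1)):
        ¬(¬q2 → q1): α-rule — add ¬q2, ¬q1.
        (¬q2 ∨ ¬¬q3): β-rule — branch into ¬q2  //  ¬¬q3.
          branch 1.1.1 (add ¬q2):
            ○ open, literals {q1=0, q2=0}.
          branch 1.1.2 (add ¬¬q3):
            ¬¬q3: drop double negation, giving q3.
            ○ open, literals {q1=0, q2=0, q3=1}.
      branch 1.2 (add (q1 ∨ ((¬q2 ∧ q3) ↔ ((q2 ∨ q1) → q2)))):
        (¬q2 ∨ ¬¬q3): β-rule — branch into ¬q2  //  ¬¬q3.
          branch 1.2.1 (add ¬q2):
            (q1 ∨ ((¬q2 ∧ q3) ↔ ((q2 ∨ q1) → q2))): β-rule — branch into q1  //  ((¬q2 ∧ q3) ↔ ((q2 ∨ q1) → q2)).
              branch 1.2.1.1 (add q1):
                ○ open, literals {q1=1, q2=0}.
              branch 1.2.1.2 (add ((¬q2 ∧ q3) ↔ ((q2 ∨ q1) → q2))):
                ((¬q2 ∧ q3) ↔ ((q2 ∨ q1) → q2)): β-rule — branch into (¬q2 ∧ q3), ((q2 ∨ q1) → q2)  //  ¬(¬q2 ∧ q3), ¬((q2 ∨ q1) → q2).
                  branch 1.2.1.2.1 (add (¬q2 ∧ q3), ((q2 ∨ q1) → q2)):
                    (¬q2 ∧ q3): α-rule — add ¬q2, q3.
                    ((q2 ∨ q1) → q2): β-rule — branch into ¬(q2 ∨ q1)  //  q2.
                      branch 1.2.1.2.1.1 (add ¬(q2 ∨ q1)):
                        ¬(q2 ∨ q1): α-rule — add ¬q2, ¬q1.
                        ○ open, literals {q1=0, q2=0, q3=1}.
                      branch 1.2.1.2.1.2 (add q2):
                        × closes — contains both q2 and ¬q2.
                  branch 1.2.1.2.2 (add ¬(¬q2 ∧ q3), ¬((q2 ∨ q1) → q2)):
                    ¬((q2 ∨ q1) → q2): α-rule — add (q2 ∨ q1), ¬q2.
                    ¬(¬q2 ∧ q3): β-rule — branch into ¬¬q2  //  ¬q3.
                      branch 1.2.1.2.2.1 (add ¬¬q2):
                        × closes — contains both q2 and ¬q2.
                      branch 1.2.1.2.2.2 (add ¬q3):
                        (q2 ∨ q1): β-rule — branch into q2  //  q1.
                          branch 1.2.1.2.2.2.1 (add q2):
                            × closes — contains both q2 and ¬q2.
                          branch 1.2.1.2.2.2.2 (add q1):
                            ○ open, literals {q1=1, q2=0, q3=0}.
          branch 1.2.2 (add ¬¬q3):
            ¬¬q3: drop double negation, giving q3.
            (q1 ∨ ((¬q2 ∧ q3) ↔ ((q2 ∨ q1) → q2))): β-rule — branch into q1  //  ((¬q2 ∧ q3) ↔ ((q2 ∨ q1) → q2)).
              branch 1.2.2.1 (add q1):
                ○ open, literals {q1=1, q3=1}.
              branch 1.2.2.2 (add ((¬q2 ∧ q3) ↔ ((q2 ∨ q1) → q2))):
                ((¬q2 ∧ q3) ↔ ((q2 ∨ q1) → q2)): β-rule — branch into (¬q2 ∧ q3), ((q2 ∨ q1) → q2)  //  ¬(¬q2 ∧ q3), ¬((q2 ∨ q1) → q2).
                  branch 1.2.2.2.1 (add (¬q2 ∧ q3), ((q2 ∨ q1) → q2)):
                    (¬q2 ∧ q3): α-rule — add ¬q2, q3.
                    ((q2 ∨ q1) → q2): β-rule — branch into ¬(q2 ∨ q1)  //  q2.
                      branch 1.2.2.2.1.1 (add ¬(q2 ∨ q1)):
                        ¬(q2 ∨ q1): α-rule — add ¬q2, ¬q1.
                        ○ open, literals {q1=0, q2=0, q3=1}.
                      branch 1.2.2.2.1.2 (add q2):
                        × closes — contains both q2 and ¬q2.
                  branch 1.2.2.2.2 (add ¬(¬q2 ∧ q3), ¬((q2 ∨ q1) → q2)):
                    ¬((q2 ∨ q1) → q2): α-rule — add (q2 ∨ q1), ¬q2.
                    ¬(¬q2 ∧ q3): β-rule — branch into ¬¬q2  //  ¬q3.
                      branch 1.2.2.2.2.1 (add ¬¬q2):
                        × closes — contains both q2 and ¬q2.
                      branch 1.2.2.2.2.2 (add ¬q3):
                        × closes — contains both q3 and ¬q3.
  branch 2 (add ¬((¬q2 → q1) → (q1 ∨ ((¬q2 ∧ q3) ↔ ((q2 ∨ q1) → q2)))), ¬(¬q2 ∨ ¬¬q3)):
    ¬((¬q2 → q1) → (q1 ∨ ((¬q2 ∧ q3) ↔ ((q2 ∨ q1) → q2)))): α-rule — add (¬q2 → q1), ¬(q1 ∨ ((¬q2 ∧ q3) ↔ ((q2 ∨ q1) → q2))).
    ¬(¬q2 ∨ ¬¬q3): α-rule — add ¬¬q2, ¬¬¬q3.
    ¬(q1 ∨ ((¬q2 ∧ q3) ↔ ((q2 ∨ q1) → q2))): α-rule — add ¬q1, ¬((¬q2 ∧ q3) ↔ ((q2 ∨ q1) → q2)).
    ¬¬¬q3: drop double negation, giving ¬q3.
    (¬q2 → q1): β-rule — branch into ¬¬q2  //  q1.
      branch 2.1 (add ¬¬q2):
        ¬((¬q2 ∧ q3) ↔ ((q2 ∨ q1) → q2)): β-rule — branch into (¬q2 ∧ q3), ¬((q2 ∨ q1) → q2)  //  ¬(¬q2 ∧ q3), ((q2 ∨ q1) → q2).
          branch 2.1.1 (add (¬q2 ∧ q3), ¬((q2 ∨ q1) → q2)):
            (¬q2 ∧ q3): α-rule — add ¬q2, q3.
            × closes — contains both q2 and ¬q2.
          branch 2.1.2 (add ¬(¬q2 ∧ q3), ((q2 ∨ q1) → q2)):
            ¬(¬q2 ∧ q3): β-rule — branch into ¬¬q2  //  ¬q3.
              branch 2.1.2.1 (add ¬¬q2):
                ((q2 ∨ q1) → q2): β-rule — branch into ¬(q2 ∨ q1)  //  q2.
                  branch 2.1.2.1.1 (add ¬(q2 ∨ q1)):
                    ¬(q2 ∨ q1): α-rule — add ¬q2, ¬q1.
                    × closes — contains both q2 and ¬q2.
                  branch 2.1.2.1.2 (add q2):
                    ○ open, literals {q1=0, q2=1, q3=0}.
              branch 2.1.2.2 (add ¬q3):
                ((q2 ∨ q1) → q2): β-rule — branch into ¬(q2 ∨ q1)  //  q2.
                  branch 2.1.2.2.1 (add ¬(q2 ∨ q1)):
                    ¬(q2 ∨ q1): α-rule — add ¬q2, ¬q1.
                    × closes — contains both q2 and ¬q2.
                  branch 2.1.2.2.2 (add q2):
                    ○ open, literals {q1=0, q2=1, q3=0}.
      branch 2.2 (add q1):
        × closes — contains both q1 and ¬q1.
10 branches closed, 9 open.
Each open branch fixes some atoms; the unmentioned ones are free. Counting distinct full assignments: branch {q1=0, q2=0} (q3) contributes 2 new; branch {q1=0, q2=0, q3=1} (none free) contributes 0 new; branch {q1=1, q2=0} (q3) contributes 2 new; branch {q1=0, q2=0, q3=1} (none free) contributes 0 new; branch {q1=1, q2=0, q3=0} (none free) contributes 0 new; branch {q1=1, q3=1} (q2) contributes 1 new; branch {q1=0, q2=0, q3=1} (none free) contributes 0 new; branch {q1=0, q2=1, q3=0} (none free) contributes 1 new; branch {q1=0, q2=1, q3=0} (none free) contributes 0 new. Total: 6.

6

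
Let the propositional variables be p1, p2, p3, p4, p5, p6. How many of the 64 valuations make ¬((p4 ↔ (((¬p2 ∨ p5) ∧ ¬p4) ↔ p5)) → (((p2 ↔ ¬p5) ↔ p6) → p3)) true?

Initial set: {¬((p4 ↔ (((¬p2 ∨ p5) ∧ ¬p4) ↔ p5)) → (((p2 ↔ ¬p5) ↔ p6) → p3))}.
¬((p4 ↔ (((¬p2 ∨ p5) ∧ ¬p4) ↔ p5)) → (((p2 ↔ ¬p5) ↔ p6) → p3)): α-rule — add (p4 ↔ (((¬p2 ∨ p5) ∧ ¬p4) ↔ p5)), ¬(((p2 ↔ ¬p5) ↔ p6) → p3).
¬(((p2 ↔ ¬p5) ↔ p6) → p3): α-rule — add ((p2 ↔ ¬p5) ↔ p6), ¬p3.
(p4 ↔ (((¬p2 ∨ p5) ∧ ¬p4) ↔ p5)): β-rule — branch into p4, (((¬p2 ∨ p5) ∧ ¬p4) ↔ p5)  //  ¬p4, ¬(((¬p2 ∨ p5) ∧ ¬p4) ↔ p5).
  branch 1 (add p4, (((¬p2 ∨ p5) ∧ ¬p4) ↔ p5)):
    ((p2 ↔ ¬p5) ↔ p6): β-rule — branch into (p2 ↔ ¬p5), p6  //  ¬(p2 ↔ ¬p5), ¬p6.
      branch 1.1 (add (p2 ↔ ¬p5), p6):
        (((¬p2 ∨ p5) ∧ ¬p4) ↔ p5): β-rule — branch into ((¬p2 ∨ p5) ∧ ¬p4), p5  //  ¬((¬p2 ∨ p5) ∧ ¬p4), ¬p5.
          branch 1.1.1 (add ((¬p2 ∨ p5) ∧ ¬p4), p5):
            ((¬p2 ∨ p5) ∧ ¬p4): α-rule — add (¬p2 ∨ p5), ¬p4.
            × closes — contains both p4 and ¬p4.
          branch 1.1.2 (add ¬((¬p2 ∨ p5) ∧ ¬p4), ¬p5):
            (p2 ↔ ¬p5): β-rule — branch into p2, ¬p5  //  ¬p2, ¬¬p5.
              branch 1.1.2.1 (add p2, ¬p5):
                ¬((¬p2 ∨ p5) ∧ ¬p4): β-rule — branch into ¬(¬p2 ∨ p5)  //  ¬¬p4.
                  branch 1.1.2.1.1 (add ¬(¬p2 ∨ p5)):
                    ¬(¬p2 ∨ p5): α-rule — add ¬¬p2, ¬p5.
                    ○ open, literals {p2=T, p3=F, p4=T, p5=F, p6=T}.
                  branch 1.1.2.1.2 (add ¬¬p4):
                    ○ open, literals {p2=T, p3=F, p4=T, p5=F, p6=T}.
              branch 1.1.2.2 (add ¬p2, ¬¬p5):
                × closes — contains both p5 and ¬p5.
      branch 1.2 (add ¬(p2 ↔ ¬p5), ¬p6):
        (((¬p2 ∨ p5) ∧ ¬p4) ↔ p5): β-rule — branch into ((¬p2 ∨ p5) ∧ ¬p4), p5  //  ¬((¬p2 ∨ p5) ∧ ¬p4), ¬p5.
          branch 1.2.1 (add ((¬p2 ∨ p5) ∧ ¬p4), p5):
            ((¬p2 ∨ p5) ∧ ¬p4): α-rule — add (¬p2 ∨ p5), ¬p4.
            × closes — contains both p4 and ¬p4.
          branch 1.2.2 (add ¬((¬p2 ∨ p5) ∧ ¬p4), ¬p5):
            ¬(p2 ↔ ¬p5): β-rule — branch into p2, ¬¬p5  //  ¬p2, ¬p5.
              branch 1.2.2.1 (add p2, ¬¬p5):
                × closes — contains both p5 and ¬p5.
              branch 1.2.2.2 (add ¬p2, ¬p5):
                ¬((¬p2 ∨ p5) ∧ ¬p4): β-rule — branch into ¬(¬p2 ∨ p5)  //  ¬¬p4.
                  branch 1.2.2.2.1 (add ¬(¬p2 ∨ p5)):
                    ¬(¬p2 ∨ p5): α-rule — add ¬¬p2, ¬p5.
                    × closes — contains both p2 and ¬p2.
                  branch 1.2.2.2.2 (add ¬¬p4):
                    ○ open, literals {p2=F, p3=F, p4=T, p5=F, p6=F}.
  branch 2 (add ¬p4, ¬(((¬p2 ∨ p5) ∧ ¬p4) ↔ p5)):
    ((p2 ↔ ¬p5) ↔ p6): β-rule — branch into (p2 ↔ ¬p5), p6  //  ¬(p2 ↔ ¬p5), ¬p6.
      branch 2.1 (add (p2 ↔ ¬p5), p6):
        ¬(((¬p2 ∨ p5) ∧ ¬p4) ↔ p5): β-rule — branch into ((¬p2 ∨ p5) ∧ ¬p4), ¬p5  //  ¬((¬p2 ∨ p5) ∧ ¬p4), p5.
          branch 2.1.1 (add ((¬p2 ∨ p5) ∧ ¬p4), ¬p5):
            ((¬p2 ∨ p5) ∧ ¬p4): α-rule — add (¬p2 ∨ p5), ¬p4.
            (p2 ↔ ¬p5): β-rule — branch into p2, ¬p5  //  ¬p2, ¬¬p5.
              branch 2.1.1.1 (add p2, ¬p5):
                (¬p2 ∨ p5): β-rule — branch into ¬p2  //  p5.
                  branch 2.1.1.1.1 (add ¬p2):
                    × closes — contains both p2 and ¬p2.
                  branch 2.1.1.1.2 (add p5):
                    × closes — contains both p5 and ¬p5.
              branch 2.1.1.2 (add ¬p2, ¬¬p5):
                × closes — contains both p5 and ¬p5.
          branch 2.1.2 (add ¬((¬p2 ∨ p5) ∧ ¬p4), p5):
            (p2 ↔ ¬p5): β-rule — branch into p2, ¬p5  //  ¬p2, ¬¬p5.
              branch 2.1.2.1 (add p2, ¬p5):
                × closes — contains both p5 and ¬p5.
              branch 2.1.2.2 (add ¬p2, ¬¬p5):
                ¬((¬p2 ∨ p5) ∧ ¬p4): β-rule — branch into ¬(¬p2 ∨ p5)  //  ¬¬p4.
                  branch 2.1.2.2.1 (add ¬(¬p2 ∨ p5)):
                    ¬(¬p2 ∨ p5): α-rule — add ¬¬p2, ¬p5.
                    × closes — contains both p2 and ¬p2.
                  branch 2.1.2.2.2 (add ¬¬p4):
                    × closes — contains both p4 and ¬p4.
      branch 2.2 (add ¬(p2 ↔ ¬p5), ¬p6):
        ¬(((¬p2 ∨ p5) ∧ ¬p4) ↔ p5): β-rule — branch into ((¬p2 ∨ p5) ∧ ¬p4), ¬p5  //  ¬((¬p2 ∨ p5) ∧ ¬p4), p5.
          branch 2.2.1 (add ((¬p2 ∨ p5) ∧ ¬p4), ¬p5):
            ((¬p2 ∨ p5) ∧ ¬p4): α-rule — add (¬p2 ∨ p5), ¬p4.
            ¬(p2 ↔ ¬p5): β-rule — branch into p2, ¬¬p5  //  ¬p2, ¬p5.
              branch 2.2.1.1 (add p2, ¬¬p5):
                × closes — contains both p5 and ¬p5.
              branch 2.2.1.2 (add ¬p2, ¬p5):
                (¬p2 ∨ p5): β-rule — branch into ¬p2  //  p5.
                  branch 2.2.1.2.1 (add ¬p2):
                    ○ open, literals {p2=F, p3=F, p4=F, p5=F, p6=F}.
                  branch 2.2.1.2.2 (add p5):
                    × closes — contains both p5 and ¬p5.
          branch 2.2.2 (add ¬((¬p2 ∨ p5) ∧ ¬p4), p5):
            ¬(p2 ↔ ¬p5): β-rule — branch into p2, ¬¬p5  //  ¬p2, ¬p5.
              branch 2.2.2.1 (add p2, ¬¬p5):
                ¬((¬p2 ∨ p5) ∧ ¬p4): β-rule — branch into ¬(¬p2 ∨ p5)  //  ¬¬p4.
                  branch 2.2.2.1.1 (add ¬(¬p2 ∨ p5)):
                    ¬(¬p2 ∨ p5): α-rule — add ¬¬p2, ¬p5.
                    × closes — contains both p5 and ¬p5.
                  branch 2.2.2.1.2 (add ¬¬p4):
                    × closes — contains both p4 and ¬p4.
              branch 2.2.2.2 (add ¬p2, ¬p5):
                × closes — contains both p5 and ¬p5.
16 branches closed, 4 open.
Each open branch fixes some atoms; the unmentioned ones are free. Counting distinct full assignments: branch {p2=T, p3=F, p4=T, p5=F, p6=T} (p1) contributes 2 new; branch {p2=T, p3=F, p4=T, p5=F, p6=T} (p1) contributes 0 new; branch {p2=F, p3=F, p4=T, p5=F, p6=F} (p1) contributes 2 new; branch {p2=F, p3=F, p4=F, p5=F, p6=F} (p1) contributes 2 new. Total: 6.

6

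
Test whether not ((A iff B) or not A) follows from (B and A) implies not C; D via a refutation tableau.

Initial set: {T ((B and A) implies not C); T D; F not ((A iff B) or not A)}.
T ((B and A) implies not C): β-rule — branch into F (B and A)  //  T not C.
  branch 1 (add F (B and A)):
    F not ((A iff B) or not A): β-rule — branch into T (A iff B)  //  T not A.
      branch 1.1 (add T (A iff B)):
        F (B and A): β-rule — branch into F B  //  F A.
          branch 1.1.1 (add F B):
            T (A iff B): β-rule — branch into T A, T B  //  F A, F B.
              branch 1.1.1.1 (add T A, T B):
                × closes — contains both B and not B.
              branch 1.1.1.2 (add F A, F B):
                ○ open, literals {A=F, B=F, D=T}.
          branch 1.1.2 (add F A):
            T (A iff B): β-rule — branch into T A, T B  //  F A, F B.
              branch 1.1.2.1 (add T A, T B):
                × closes — contains both A and not A.
              branch 1.1.2.2 (add F A, F B):
                ○ open, literals {A=F, B=F, D=T}.
      branch 1.2 (add T not A):
        F (B and A): β-rule — branch into F B  //  F A.
          branch 1.2.1 (add F B):
            ○ open, literals {A=F, B=F, D=T}.
          branch 1.2.2 (add F A):
            ○ open, literals {A=F, D=T}.
  branch 2 (add T not C):
    F not ((A iff B) or not A): β-rule — branch into T (A iff B)  //  T not A.
      branch 2.1 (add T (A iff B)):
        T (A iff B): β-rule — branch into T A, T B  //  F A, F B.
          branch 2.1.1 (add T A, T B):
            ○ open, literals {A=T, B=T, C=F, D=T}.
          branch 2.1.2 (add F A, F B):
            ○ open, literals {A=F, B=F, C=F, D=T}.
      branch 2.2 (add T not A):
        ○ open, literals {A=F, C=F, D=T}.
2 branches closed, 7 open.
An open branch gives a countermodel: A=F, B=F, D=T (unmentioned atoms arbitrary); the premises hold there but the conclusion fails.

No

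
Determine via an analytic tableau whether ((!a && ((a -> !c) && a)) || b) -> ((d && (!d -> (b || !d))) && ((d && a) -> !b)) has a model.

Satisfiable

Initial set: {(((!a && ((a -> !c) && a)) || b) -> ((d && (!d -> (b || !d))) && ((d && a) -> !b)))}.
(((!a && ((a -> !c) && a)) || b) -> ((d && (!d -> (b || !d))) && ((d && a) -> !b))): β-rule — branch into !((!a && ((a -> !c) && a)) || b)  //  ((d && (!d -> (b || !d))) && ((d && a) -> !b)).
  branch 1 (add !((!a && ((a -> !c) && a)) || b)):
    !((!a && ((a -> !c) && a)) || b): α-rule — add !(!a && ((a -> !c) && a)), !b.
    !(!a && ((a -> !c) && a)): β-rule — branch into !!a  //  !((a -> !c) && a).
      branch 1.1 (add !!a):
        ○ open, literals {a=1, b=0}.
      branch 1.2 (add !((a -> !c) && a)):
        !((a -> !c) && a): β-rule — branch into !(a -> !c)  //  !a.
          branch 1.2.1 (add !(a -> !c)):
            !(a -> !c): α-rule — add a, !!c.
            ○ open, literals {a=1, b=0, c=1}.
          branch 1.2.2 (add !a):
            ○ open, literals {a=0, b=0}.
  branch 2 (add ((d && (!d -> (b || !d))) && ((d && a) -> !b))):
    ((d && (!d -> (b || !d))) && ((d && a) -> !b)): α-rule — add (d && (!d -> (b || !d))), ((d && a) -> !b).
    (d && (!d -> (b || !d))): α-rule — add d, (!d -> (b || !d)).
    ((d && a) -> !b): β-rule — branch into !(d && a)  //  !b.
      branch 2.1 (add !(d && a)):
        (!d -> (b || !d)): β-rule — branch into !!d  //  (b || !d).
          branch 2.1.1 (add !!d):
            !(d && a): β-rule — branch into !d  //  !a.
              branch 2.1.1.1 (add !d):
                × closes — contains both d and !d.
              branch 2.1.1.2 (add !a):
                ○ open, literals {a=0, d=1}.
          branch 2.1.2 (add (b || !d)):
            !(d && a): β-rule — branch into !d  //  !a.
              branch 2.1.2.1 (add !d):
                × closes — contains both d and !d.
              branch 2.1.2.2 (add !a):
                (b || !d): β-rule — branch into b  //  !d.
                  branch 2.1.2.2.1 (add b):
                    ○ open, literals {a=0, b=1, d=1}.
                  branch 2.1.2.2.2 (add !d):
                    × closes — contains both d and !d.
      branch 2.2 (add !b):
        (!d -> (b || !d)): β-rule — branch into !!d  //  (b || !d).
          branch 2.2.1 (add !!d):
            ○ open, literals {b=0, d=1}.
          branch 2.2.2 (add (b || !d)):
            (b || !d): β-rule — branch into b  //  !d.
              branch 2.2.2.1 (add b):
                × closes — contains both b and !b.
              branch 2.2.2.2 (add !d):
                × closes — contains both d and !d.
5 branches closed, 6 open.
An open branch gives a satisfying assignment: a=1, b=0.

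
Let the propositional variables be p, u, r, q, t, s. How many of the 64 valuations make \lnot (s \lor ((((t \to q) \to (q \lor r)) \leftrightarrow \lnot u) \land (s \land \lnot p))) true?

Initial set: {T \lnot (s \lor ((((t \to q) \to (q \lor r)) \leftrightarrow \lnot u) \land (s \land \lnot p)))}.
T \lnot (s \lor ((((t \to q) \to (q \lor r)) \leftrightarrow \lnot u) \land (s \land \lnot p))): α-rule — add F s, F ((((t \to q) \to (q \lor r)) \leftrightarrow \lnot u) \land (s \land \lnot p)).
F ((((t \to q) \to (q \lor r)) \leftrightarrow \lnot u) \land (s \land \lnot p)): β-rule — branch into F (((t \to q) \to (q \lor r)) \leftrightarrow \lnot u)  //  F (s \land \lnot p).
  branch 1 (add F (((t \to q) \to (q \lor r)) \leftrightarrow \lnot u)):
    F (((t \to q) \to (q \lor r)) \leftrightarrow \lnot u): β-rule — branch into T ((t \to q) \to (q \lor r)), F \lnot u  //  F ((t \to q) \to (q \lor r)), T \lnot u.
      branch 1.1 (add T ((t \to q) \to (q \lor r)), F \lnot u):
        T ((t \to q) \to (q \lor r)): β-rule — branch into F (t \to q)  //  T (q \lor r).
          branch 1.1.1 (add F (t \to q)):
            F (t \to q): α-rule — add T t, F q.
            ○ open, literals {q=F, s=F, t=T, u=T}.
          branch 1.1.2 (add T (q \lor r)):
            T (q \lor r): β-rule — branch into T q  //  T r.
              branch 1.1.2.1 (add T q):
                ○ open, literals {q=T, s=F, u=T}.
              branch 1.1.2.2 (add T r):
                ○ open, literals {r=T, s=F, u=T}.
      branch 1.2 (add F ((t \to q) \to (q \lor r)), T \lnot u):
        F ((t \to q) \to (q \lor r)): α-rule — add T (t \to q), F (q \lor r).
        F (q \lor r): α-rule — add F q, F r.
        T (t \to q): β-rule — branch into F t  //  T q.
          branch 1.2.1 (add F t):
            ○ open, literals {q=F, r=F, s=F, t=F, u=F}.
          branch 1.2.2 (add T q):
            × closes — contains both q and \lnot q.
  branch 2 (add F (s \land \lnot p)):
    F (s \land \lnot p): β-rule — branch into F s  //  F \lnot p.
      branch 2.1 (add F s):
        ○ open, literals {s=F}.
      branch 2.2 (add F \lnot p):
        ○ open, literals {p=T, s=F}.
1 branch closed, 6 open.
Each open branch fixes some atoms; the unmentioned ones are free. Counting distinct full assignments: branch {q=F, s=F, t=T, u=T} (p, r) contributes 4 new; branch {q=T, s=F, u=T} (p, r, t) contributes 8 new; branch {r=T, s=F, u=T} (p, q, t) contributes 2 new; branch {q=F, r=F, s=F, t=F, u=F} (p) contributes 2 new; branch {s=F} (p, u, r, q, t) contributes 16 new; branch {p=T, s=F} (u, r, q, t) contributes 0 new. Total: 32.

32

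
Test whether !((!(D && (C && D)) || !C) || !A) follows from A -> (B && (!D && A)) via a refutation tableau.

Initial set: {(A -> (B && (!D && A))); !!((!(D && (C && D)) || !C) || !A)}.
(A -> (B && (!D && A))): β-rule — branch into !A  //  (B && (!D && A)).
  branch 1 (add !A):
    !!((!(D && (C && D)) || !C) || !A): β-rule — branch into (!(D && (C && D)) || !C)  //  !A.
      branch 1.1 (add (!(D && (C && D)) || !C)):
        (!(D && (C && D)) || !C): β-rule — branch into !(D && (C && D))  //  !C.
          branch 1.1.1 (add !(D && (C && D))):
            !(D && (C && D)): β-rule — branch into !D  //  !(C && D).
              branch 1.1.1.1 (add !D):
                ○ open, literals {A=false, D=false}.
              branch 1.1.1.2 (add !(C && D)):
                !(C && D): β-rule — branch into !C  //  !D.
                  branch 1.1.1.2.1 (add !C):
                    ○ open, literals {A=false, C=false}.
                  branch 1.1.1.2.2 (add !D):
                    ○ open, literals {A=false, D=false}.
          branch 1.1.2 (add !C):
            ○ open, literals {A=false, C=false}.
      branch 1.2 (add !A):
        ○ open, literals {A=false}.
  branch 2 (add (B && (!D && A))):
    (B && (!D && A)): α-rule — add B, (!D && A).
    (!D && A): α-rule — add !D, A.
    !!((!(D && (C && D)) || !C) || !A): β-rule — branch into (!(D && (C && D)) || !C)  //  !A.
      branch 2.1 (add (!(D && (C && D)) || !C)):
        (!(D && (C && D)) || !C): β-rule — branch into !(D && (C && D))  //  !C.
          branch 2.1.1 (add !(D && (C && D))):
            !(D && (C && D)): β-rule — branch into !D  //  !(C && D).
              branch 2.1.1.1 (add !D):
                ○ open, literals {A=true, B=true, D=false}.
              branch 2.1.1.2 (add !(C && D)):
                !(C && D): β-rule — branch into !C  //  !D.
                  branch 2.1.1.2.1 (add !C):
                    ○ open, literals {A=true, B=true, C=false, D=false}.
                  branch 2.1.1.2.2 (add !D):
                    ○ open, literals {A=true, B=true, D=false}.
          branch 2.1.2 (add !C):
            ○ open, literals {A=true, B=true, C=false, D=false}.
      branch 2.2 (add !A):
        × closes — contains both A and !A.
1 branch closed, 9 open.
An open branch gives a countermodel: A=false, D=false (unmentioned atoms arbitrary); the premises hold there but the conclusion fails.

No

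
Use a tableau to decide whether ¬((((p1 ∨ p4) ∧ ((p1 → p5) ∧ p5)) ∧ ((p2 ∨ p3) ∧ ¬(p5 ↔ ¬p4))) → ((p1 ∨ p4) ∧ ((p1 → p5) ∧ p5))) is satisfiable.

Unsatisfiable

Initial set: {¬((((p1 ∨ p4) ∧ ((p1 → p5) ∧ p5)) ∧ ((p2 ∨ p3) ∧ ¬(p5 ↔ ¬p4))) → ((p1 ∨ p4) ∧ ((p1 → p5) ∧ p5)))}.
¬((((p1 ∨ p4) ∧ ((p1 → p5) ∧ p5)) ∧ ((p2 ∨ p3) ∧ ¬(p5 ↔ ¬p4))) → ((p1 ∨ p4) ∧ ((p1 → p5) ∧ p5))): α-rule — add (((p1 ∨ p4) ∧ ((p1 → p5) ∧ p5)) ∧ ((p2 ∨ p3) ∧ ¬(p5 ↔ ¬p4))), ¬((p1 ∨ p4) ∧ ((p1 → p5) ∧ p5)).
(((p1 ∨ p4) ∧ ((p1 → p5) ∧ p5)) ∧ ((p2 ∨ p3) ∧ ¬(p5 ↔ ¬p4))): α-rule — add ((p1 ∨ p4) ∧ ((p1 → p5) ∧ p5)), ((p2 ∨ p3) ∧ ¬(p5 ↔ ¬p4)).
((p1 ∨ p4) ∧ ((p1 → p5) ∧ p5)): α-rule — add (p1 ∨ p4), ((p1 → p5) ∧ p5).
((p2 ∨ p3) ∧ ¬(p5 ↔ ¬p4)): α-rule — add (p2 ∨ p3), ¬(p5 ↔ ¬p4).
((p1 → p5) ∧ p5): α-rule — add (p1 → p5), p5.
¬((p1 ∨ p4) ∧ ((p1 → p5) ∧ p5)): β-rule — branch into ¬(p1 ∨ p4)  //  ¬((p1 → p5) ∧ p5).
  branch 1 (add ¬(p1 ∨ p4)):
    ¬(p1 ∨ p4): α-rule — add ¬p1, ¬p4.
    (p1 ∨ p4): β-rule — branch into p1  //  p4.
      branch 1.1 (add p1):
        × closes — contains both p1 and ¬p1.
      branch 1.2 (add p4):
        × closes — contains both p4 and ¬p4.
  branch 2 (add ¬((p1 → p5) ∧ p5)):
    (p1 ∨ p4): β-rule — branch into p1  //  p4.
      branch 2.1 (add p1):
        (p2 ∨ p3): β-rule — branch into p2  //  p3.
          branch 2.1.1 (add p2):
            ¬(p5 ↔ ¬p4): β-rule — branch into p5, ¬¬p4  //  ¬p5, ¬p4.
              branch 2.1.1.1 (add p5, ¬¬p4):
                (p1 → p5): β-rule — branch into ¬p1  //  p5.
                  branch 2.1.1.1.1 (add ¬p1):
                    × closes — contains both p1 and ¬p1.
                  branch 2.1.1.1.2 (add p5):
                    ¬((p1 → p5) ∧ p5): β-rule — branch into ¬(p1 → p5)  //  ¬p5.
                      branch 2.1.1.1.2.1 (add ¬(p1 → p5)):
                        ¬(p1 → p5): α-rule — add p1, ¬p5.
                        × closes — contains both p5 and ¬p5.
                      branch 2.1.1.1.2.2 (add ¬p5):
                        × closes — contains both p5 and ¬p5.
              branch 2.1.1.2 (add ¬p5, ¬p4):
                × closes — contains both p5 and ¬p5.
          branch 2.1.2 (add p3):
            ¬(p5 ↔ ¬p4): β-rule — branch into p5, ¬¬p4  //  ¬p5, ¬p4.
              branch 2.1.2.1 (add p5, ¬¬p4):
                (p1 → p5): β-rule — branch into ¬p1  //  p5.
                  branch 2.1.2.1.1 (add ¬p1):
                    × closes — contains both p1 and ¬p1.
                  branch 2.1.2.1.2 (add p5):
                    ¬((p1 → p5) ∧ p5): β-rule — branch into ¬(p1 → p5)  //  ¬p5.
                      branch 2.1.2.1.2.1 (add ¬(p1 → p5)):
                        ¬(p1 → p5): α-rule — add p1, ¬p5.
                        × closes — contains both p5 and ¬p5.
                      branch 2.1.2.1.2.2 (add ¬p5):
                        × closes — contains both p5 and ¬p5.
              branch 2.1.2.2 (add ¬p5, ¬p4):
                × closes — contains both p5 and ¬p5.
      branch 2.2 (add p4):
        (p2 ∨ p3): β-rule — branch into p2  //  p3.
          branch 2.2.1 (add p2):
            ¬(p5 ↔ ¬p4): β-rule — branch into p5, ¬¬p4  //  ¬p5, ¬p4.
              branch 2.2.1.1 (add p5, ¬¬p4):
                (p1 → p5): β-rule — branch into ¬p1  //  p5.
                  branch 2.2.1.1.1 (add ¬p1):
                    ¬((p1 → p5) ∧ p5): β-rule — branch into ¬(p1 → p5)  //  ¬p5.
                      branch 2.2.1.1.1.1 (add ¬(p1 → p5)):
                        ¬(p1 → p5): α-rule — add p1, ¬p5.
                        × closes — contains both p1 and ¬p1.
                      branch 2.2.1.1.1.2 (add ¬p5):
                        × closes — contains both p5 and ¬p5.
                  branch 2.2.1.1.2 (add p5):
                    ¬((p1 → p5) ∧ p5): β-rule — branch into ¬(p1 → p5)  //  ¬p5.
                      branch 2.2.1.1.2.1 (add ¬(p1 → p5)):
                        ¬(p1 → p5): α-rule — add p1, ¬p5.
                        × closes — contains both p5 and ¬p5.
                      branch 2.2.1.1.2.2 (add ¬p5):
                        × closes — contains both p5 and ¬p5.
              branch 2.2.1.2 (add ¬p5, ¬p4):
                × closes — contains both p5 and ¬p5.
          branch 2.2.2 (add p3):
            ¬(p5 ↔ ¬p4): β-rule — branch into p5, ¬¬p4  //  ¬p5, ¬p4.
              branch 2.2.2.1 (add p5, ¬¬p4):
                (p1 → p5): β-rule — branch into ¬p1  //  p5.
                  branch 2.2.2.1.1 (add ¬p1):
                    ¬((p1 → p5) ∧ p5): β-rule — branch into ¬(p1 → p5)  //  ¬p5.
                      branch 2.2.2.1.1.1 (add ¬(p1 → p5)):
                        ¬(p1 → p5): α-rule — add p1, ¬p5.
                        × closes — contains both p1 and ¬p1.
                      branch 2.2.2.1.1.2 (add ¬p5):
                        × closes — contains both p5 and ¬p5.
                  branch 2.2.2.1.2 (add p5):
                    ¬((p1 → p5) ∧ p5): β-rule — branch into ¬(p1 → p5)  //  ¬p5.
                      branch 2.2.2.1.2.1 (add ¬(p1 → p5)):
                        ¬(p1 → p5): α-rule — add p1, ¬p5.
                        × closes — contains both p5 and ¬p5.
                      branch 2.2.2.1.2.2 (add ¬p5):
                        × closes — contains both p5 and ¬p5.
              branch 2.2.2.2 (add ¬p5, ¬p4):
                × closes — contains both p5 and ¬p5.
All 20 branches close.
Every branch closed; the formula is unsatisfiable.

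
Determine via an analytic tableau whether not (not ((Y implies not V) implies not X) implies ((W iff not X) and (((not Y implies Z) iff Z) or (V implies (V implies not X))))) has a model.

Satisfiable

Initial set: {not (not ((Y implies not V) implies not X) implies ((W iff not X) and (((not Y implies Z) iff Z) or (V implies (V implies not X)))))}.
not (not ((Y implies not V) implies not X) implies ((W iff not X) and (((not Y implies Z) iff Z) or (V implies (V implies not X))))): α-rule — add not ((Y implies not V) implies not X), not ((W iff not X) and (((not Y implies Z) iff Z) or (V implies (V implies not X)))).
not ((Y implies not V) implies not X): α-rule — add (Y implies not V), not not X.
not ((W iff not X) and (((not Y implies Z) iff Z) or (V implies (V implies not X)))): β-rule — branch into not (W iff not X)  //  not (((not Y implies Z) iff Z) or (V implies (V implies not X))).
  branch 1 (add not (W iff not X)):
    (Y implies not V): β-rule — branch into not Y  //  not V.
      branch 1.1 (add not Y):
        not (W iff not X): β-rule — branch into W, not not X  //  not W, not X.
          branch 1.1.1 (add W, not not X):
            ○ open, literals {W=T, X=T, Y=F}.
          branch 1.1.2 (add not W, not X):
            × closes — contains both X and not X.
      branch 1.2 (add not V):
        not (W iff not X): β-rule — branch into W, not not X  //  not W, not X.
          branch 1.2.1 (add W, not not X):
            ○ open, literals {V=F, W=T, X=T}.
          branch 1.2.2 (add not W, not X):
            × closes — contains both X and not X.
  branch 2 (add not (((not Y implies Z) iff Z) or (V implies (V implies not X)))):
    not (((not Y implies Z) iff Z) or (V implies (V implies not X))): α-rule — add not ((not Y implies Z) iff Z), not (V implies (V implies not X)).
    not (V implies (V implies not X)): α-rule — add V, not (V implies not X).
    not (V implies not X): α-rule — add V, not not X.
    (Y implies not V): β-rule — branch into not Y  //  not V.
      branch 2.1 (add not Y):
        not ((not Y implies Z) iff Z): β-rule — branch into (not Y implies Z), not Z  //  not (not Y implies Z), Z.
          branch 2.1.1 (add (not Y implies Z), not Z):
            (not Y implies Z): β-rule — branch into not not Y  //  Z.
              branch 2.1.1.1 (add not not Y):
                × closes — contains both Y and not Y.
              branch 2.1.1.2 (add Z):
                × closes — contains both Z and not Z.
          branch 2.1.2 (add not (not Y implies Z), Z):
            not (not Y implies Z): α-rule — add not Y, not Z.
            × closes — contains both Z and not Z.
      branch 2.2 (add not V):
        × closes — contains both V and not V.
6 branches closed, 2 open.
An open branch gives a satisfying assignment: W=T, X=T, Y=F.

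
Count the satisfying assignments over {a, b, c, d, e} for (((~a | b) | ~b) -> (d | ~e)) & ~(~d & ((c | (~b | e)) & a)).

Initial set: {((((~a | b) | ~b) -> (d | ~e)) & ~(~d & ((c | (~b | e)) & a)))}.
((((~a | b) | ~b) -> (d | ~e)) & ~(~d & ((c | (~b | e)) & a))): α-rule — add (((~a | b) | ~b) -> (d | ~e)), ~(~d & ((c | (~b | e)) & a)).
(((~a | b) | ~b) -> (d | ~e)): β-rule — branch into ~((~a | b) | ~b)  //  (d | ~e).
  branch 1 (add ~((~a | b) | ~b)):
    ~((~a | b) | ~b): α-rule — add ~(~a | b), ~~b.
    ~(~a | b): α-rule — add ~~a, ~b.
    × closes — contains both b and ~b.
  branch 2 (add (d | ~e)):
    ~(~d & ((c | (~b | e)) & a)): β-rule — branch into ~~d  //  ~((c | (~b | e)) & a).
      branch 2.1 (add ~~d):
        (d | ~e): β-rule — branch into d  //  ~e.
          branch 2.1.1 (add d):
            ○ open, literals {d=true}.
          branch 2.1.2 (add ~e):
            ○ open, literals {d=true, e=false}.
      branch 2.2 (add ~((c | (~b | e)) & a)):
        (d | ~e): β-rule — branch into d  //  ~e.
          branch 2.2.1 (add d):
            ~((c | (~b | e)) & a): β-rule — branch into ~(c | (~b | e))  //  ~a.
              branch 2.2.1.1 (add ~(c | (~b | e))):
                ~(c | (~b | e)): α-rule — add ~c, ~(~b | e).
                ~(~b | e): α-rule — add ~~b, ~e.
                ○ open, literals {b=true, c=false, d=true, e=false}.
              branch 2.2.1.2 (add ~a):
                ○ open, literals {a=false, d=true}.
          branch 2.2.2 (add ~e):
            ~((c | (~b | e)) & a): β-rule — branch into ~(c | (~b | e))  //  ~a.
              branch 2.2.2.1 (add ~(c | (~b | e))):
                ~(c | (~b | e)): α-rule — add ~c, ~(~b | e).
                ~(~b | e): α-rule — add ~~b, ~e.
                ○ open, literals {b=true, c=false, e=false}.
              branch 2.2.2.2 (add ~a):
                ○ open, literals {a=false, e=false}.
1 branch closed, 6 open.
Each open branch fixes some atoms; the unmentioned ones are free. Counting distinct full assignments: branch {d=true} (a, b, c, e) contributes 16 new; branch {d=true, e=false} (a, b, c) contributes 0 new; branch {b=true, c=false, d=true, e=false} (a) contributes 0 new; branch {a=false, d=true} (b, c, e) contributes 0 new; branch {b=true, c=false, e=false} (a, d) contributes 2 new; branch {a=false, e=false} (b, c, d) contributes 3 new. Total: 21.

21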